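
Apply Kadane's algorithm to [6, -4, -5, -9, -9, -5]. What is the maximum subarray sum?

Using Kadane's algorithm on [6, -4, -5, -9, -9, -5]:

Scanning through the array:
Position 1 (value -4): max_ending_here = 2, max_so_far = 6
Position 2 (value -5): max_ending_here = -3, max_so_far = 6
Position 3 (value -9): max_ending_here = -9, max_so_far = 6
Position 4 (value -9): max_ending_here = -9, max_so_far = 6
Position 5 (value -5): max_ending_here = -5, max_so_far = 6

Maximum subarray: [6]
Maximum sum: 6

The maximum subarray is [6] with sum 6. This subarray runs from index 0 to index 0.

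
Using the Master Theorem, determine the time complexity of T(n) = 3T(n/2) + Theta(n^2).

Master Theorem for T(n) = 3T(n/2) + O(n^2):

a = 3, b = 2, c = 2
log_b(a) = log_2(3) = 1.5850

Case 3: c = 2 > log_2(3) = 1.5850
T(n) = O(n^2) = O(n^2)

For T(n) = 3T(n/2) + O(n^2): log_2(3) = 1.5850. This is Case 3 of the Master Theorem (c > log_b(a), work dominated by root), giving O(n^2).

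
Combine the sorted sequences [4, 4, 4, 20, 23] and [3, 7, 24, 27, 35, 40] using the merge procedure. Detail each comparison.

Merging process:

Compare 4 vs 3: take 3 from right. Merged: [3]
Compare 4 vs 7: take 4 from left. Merged: [3, 4]
Compare 4 vs 7: take 4 from left. Merged: [3, 4, 4]
Compare 4 vs 7: take 4 from left. Merged: [3, 4, 4, 4]
Compare 20 vs 7: take 7 from right. Merged: [3, 4, 4, 4, 7]
Compare 20 vs 24: take 20 from left. Merged: [3, 4, 4, 4, 7, 20]
Compare 23 vs 24: take 23 from left. Merged: [3, 4, 4, 4, 7, 20, 23]
Append remaining from right: [24, 27, 35, 40]. Merged: [3, 4, 4, 4, 7, 20, 23, 24, 27, 35, 40]

Final merged array: [3, 4, 4, 4, 7, 20, 23, 24, 27, 35, 40]
Total comparisons: 7

The merged array is [3, 4, 4, 4, 7, 20, 23, 24, 27, 35, 40], requiring 7 comparisons. The merge step runs in O(n) time where n is the total number of elements.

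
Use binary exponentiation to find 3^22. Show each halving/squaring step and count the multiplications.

Computing 3^22 by squaring (build up from 3^1; each line after the first costs one multiplication):

3^1 = 3
3^2 = (3^1)^2 = 3^2 = 9
3^4 = (3^2)^2 = 9^2 = 81
3^5 = 3 * 3^4 = 3 * 81 = 243
3^10 = (3^5)^2 = 243^2 = 59049
3^11 = 3 * 3^10 = 3 * 59049 = 177147
3^22 = (3^11)^2 = 177147^2 = 31381059609

Result: 31381059609
Multiplications needed: 6 (6 lines after 3^1)

3^22 = 31381059609. Using exponentiation by squaring, this requires 6 multiplications. The key idea: if the exponent is even, square the half-power; if odd, multiply by the base once.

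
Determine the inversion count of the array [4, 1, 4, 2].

Finding inversions in [4, 1, 4, 2]:

(0, 1): arr[0]=4 > arr[1]=1
(0, 3): arr[0]=4 > arr[3]=2
(2, 3): arr[2]=4 > arr[3]=2

Total inversions: 3

The array has 3 inversion(s): (0,1), (0,3), (2,3). Each pair (i,j) satisfies i < j and arr[i] > arr[j].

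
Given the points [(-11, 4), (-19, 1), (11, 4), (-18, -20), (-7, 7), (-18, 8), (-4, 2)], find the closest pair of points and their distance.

Computing all pairwise distances among 7 points:

d((-11, 4), (-19, 1)) = 8.544
d((-11, 4), (11, 4)) = 22.0
d((-11, 4), (-18, -20)) = 25.0
d((-11, 4), (-7, 7)) = 5.0 <-- minimum
d((-11, 4), (-18, 8)) = 8.0623
d((-11, 4), (-4, 2)) = 7.2801
d((-19, 1), (11, 4)) = 30.1496
d((-19, 1), (-18, -20)) = 21.0238
d((-19, 1), (-7, 7)) = 13.4164
d((-19, 1), (-18, 8)) = 7.0711
d((-19, 1), (-4, 2)) = 15.0333
d((11, 4), (-18, -20)) = 37.6431
d((11, 4), (-7, 7)) = 18.2483
d((11, 4), (-18, 8)) = 29.2746
d((11, 4), (-4, 2)) = 15.1327
d((-18, -20), (-7, 7)) = 29.1548
d((-18, -20), (-18, 8)) = 28.0
d((-18, -20), (-4, 2)) = 26.0768
d((-7, 7), (-18, 8)) = 11.0454
d((-7, 7), (-4, 2)) = 5.831
d((-18, 8), (-4, 2)) = 15.2315

Closest pair: (-11, 4) and (-7, 7) with distance 5.0

The closest pair is (-11, 4) and (-7, 7) with Euclidean distance 5.0. For 7 points, brute-force pairwise comparison is shown above. For large n, the divide-and-conquer algorithm (sort by x, recurse on halves, check the dividing strip) achieves O(n log n).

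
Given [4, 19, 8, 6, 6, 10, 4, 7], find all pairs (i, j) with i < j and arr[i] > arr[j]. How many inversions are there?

Finding inversions in [4, 19, 8, 6, 6, 10, 4, 7]:

(1, 2): arr[1]=19 > arr[2]=8
(1, 3): arr[1]=19 > arr[3]=6
(1, 4): arr[1]=19 > arr[4]=6
(1, 5): arr[1]=19 > arr[5]=10
(1, 6): arr[1]=19 > arr[6]=4
(1, 7): arr[1]=19 > arr[7]=7
(2, 3): arr[2]=8 > arr[3]=6
(2, 4): arr[2]=8 > arr[4]=6
(2, 6): arr[2]=8 > arr[6]=4
(2, 7): arr[2]=8 > arr[7]=7
(3, 6): arr[3]=6 > arr[6]=4
(4, 6): arr[4]=6 > arr[6]=4
(5, 6): arr[5]=10 > arr[6]=4
(5, 7): arr[5]=10 > arr[7]=7

Total inversions: 14

The array has 14 inversion(s): (1,2), (1,3), (1,4), (1,5), (1,6), (1,7), (2,3), (2,4), (2,6), (2,7), (3,6), (4,6), (5,6), (5,7). Each pair (i,j) satisfies i < j and arr[i] > arr[j].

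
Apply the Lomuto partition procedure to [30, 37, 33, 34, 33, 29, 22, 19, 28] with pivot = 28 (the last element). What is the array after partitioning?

Lomuto partition with pivot = 28:

Initial array: [30, 37, 33, 34, 33, 29, 22, 19, 28]

arr[0]=30 > 28: no swap
arr[1]=37 > 28: no swap
arr[2]=33 > 28: no swap
arr[3]=34 > 28: no swap
arr[4]=33 > 28: no swap
arr[5]=29 > 28: no swap
arr[6]=22 <= 28: swap with position 0, array becomes [22, 37, 33, 34, 33, 29, 30, 19, 28]
arr[7]=19 <= 28: swap with position 1, array becomes [22, 19, 33, 34, 33, 29, 30, 37, 28]

Place pivot at position 2: [22, 19, 28, 34, 33, 29, 30, 37, 33]
Pivot position: 2

After partitioning with pivot 28, the array becomes [22, 19, 28, 34, 33, 29, 30, 37, 33]. The pivot is placed at index 2. All elements to the left of the pivot are <= 28, and all elements to the right are > 28.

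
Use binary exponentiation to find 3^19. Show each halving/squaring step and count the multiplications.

Computing 3^19 by squaring (build up from 3^1; each line after the first costs one multiplication):

3^1 = 3
3^2 = (3^1)^2 = 3^2 = 9
3^4 = (3^2)^2 = 9^2 = 81
3^8 = (3^4)^2 = 81^2 = 6561
3^9 = 3 * 3^8 = 3 * 6561 = 19683
3^18 = (3^9)^2 = 19683^2 = 387420489
3^19 = 3 * 3^18 = 3 * 387420489 = 1162261467

Result: 1162261467
Multiplications needed: 6 (6 lines after 3^1)

3^19 = 1162261467. Using exponentiation by squaring, this requires 6 multiplications. The key idea: if the exponent is even, square the half-power; if odd, multiply by the base once.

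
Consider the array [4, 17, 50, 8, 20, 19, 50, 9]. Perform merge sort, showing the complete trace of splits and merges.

Merge sort trace:

Split: [4, 17, 50, 8, 20, 19, 50, 9] -> [4, 17, 50, 8] and [20, 19, 50, 9]
  Split: [4, 17, 50, 8] -> [4, 17] and [50, 8]
    Split: [4, 17] -> [4] and [17]
    Merge: [4] + [17] -> [4, 17]
    Split: [50, 8] -> [50] and [8]
    Merge: [50] + [8] -> [8, 50]
  Merge: [4, 17] + [8, 50] -> [4, 8, 17, 50]
  Split: [20, 19, 50, 9] -> [20, 19] and [50, 9]
    Split: [20, 19] -> [20] and [19]
    Merge: [20] + [19] -> [19, 20]
    Split: [50, 9] -> [50] and [9]
    Merge: [50] + [9] -> [9, 50]
  Merge: [19, 20] + [9, 50] -> [9, 19, 20, 50]
Merge: [4, 8, 17, 50] + [9, 19, 20, 50] -> [4, 8, 9, 17, 19, 20, 50, 50]

Final sorted array: [4, 8, 9, 17, 19, 20, 50, 50]

The merge sort proceeds by recursively splitting the array and merging sorted halves.
After all merges, the sorted array is [4, 8, 9, 17, 19, 20, 50, 50].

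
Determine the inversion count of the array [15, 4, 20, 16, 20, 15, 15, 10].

Finding inversions in [15, 4, 20, 16, 20, 15, 15, 10]:

(0, 1): arr[0]=15 > arr[1]=4
(0, 7): arr[0]=15 > arr[7]=10
(2, 3): arr[2]=20 > arr[3]=16
(2, 5): arr[2]=20 > arr[5]=15
(2, 6): arr[2]=20 > arr[6]=15
(2, 7): arr[2]=20 > arr[7]=10
(3, 5): arr[3]=16 > arr[5]=15
(3, 6): arr[3]=16 > arr[6]=15
(3, 7): arr[3]=16 > arr[7]=10
(4, 5): arr[4]=20 > arr[5]=15
(4, 6): arr[4]=20 > arr[6]=15
(4, 7): arr[4]=20 > arr[7]=10
(5, 7): arr[5]=15 > arr[7]=10
(6, 7): arr[6]=15 > arr[7]=10

Total inversions: 14

The array has 14 inversion(s): (0,1), (0,7), (2,3), (2,5), (2,6), (2,7), (3,5), (3,6), (3,7), (4,5), (4,6), (4,7), (5,7), (6,7). Each pair (i,j) satisfies i < j and arr[i] > arr[j].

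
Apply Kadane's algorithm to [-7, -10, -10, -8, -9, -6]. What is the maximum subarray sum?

Using Kadane's algorithm on [-7, -10, -10, -8, -9, -6]:

Scanning through the array:
Position 1 (value -10): max_ending_here = -10, max_so_far = -7
Position 2 (value -10): max_ending_here = -10, max_so_far = -7
Position 3 (value -8): max_ending_here = -8, max_so_far = -7
Position 4 (value -9): max_ending_here = -9, max_so_far = -7
Position 5 (value -6): max_ending_here = -6, max_so_far = -6

Maximum subarray: [-6]
Maximum sum: -6

The maximum subarray is [-6] with sum -6. This subarray runs from index 5 to index 5.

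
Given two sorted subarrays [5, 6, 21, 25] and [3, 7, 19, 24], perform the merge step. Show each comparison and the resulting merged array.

Merging process:

Compare 5 vs 3: take 3 from right. Merged: [3]
Compare 5 vs 7: take 5 from left. Merged: [3, 5]
Compare 6 vs 7: take 6 from left. Merged: [3, 5, 6]
Compare 21 vs 7: take 7 from right. Merged: [3, 5, 6, 7]
Compare 21 vs 19: take 19 from right. Merged: [3, 5, 6, 7, 19]
Compare 21 vs 24: take 21 from left. Merged: [3, 5, 6, 7, 19, 21]
Compare 25 vs 24: take 24 from right. Merged: [3, 5, 6, 7, 19, 21, 24]
Append remaining from left: [25]. Merged: [3, 5, 6, 7, 19, 21, 24, 25]

Final merged array: [3, 5, 6, 7, 19, 21, 24, 25]
Total comparisons: 7

The merged array is [3, 5, 6, 7, 19, 21, 24, 25], requiring 7 comparisons. The merge step runs in O(n) time where n is the total number of elements.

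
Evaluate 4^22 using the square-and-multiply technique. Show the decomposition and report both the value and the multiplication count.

Computing 4^22 by squaring (build up from 4^1; each line after the first costs one multiplication):

4^1 = 4
4^2 = (4^1)^2 = 4^2 = 16
4^4 = (4^2)^2 = 16^2 = 256
4^5 = 4 * 4^4 = 4 * 256 = 1024
4^10 = (4^5)^2 = 1024^2 = 1048576
4^11 = 4 * 4^10 = 4 * 1048576 = 4194304
4^22 = (4^11)^2 = 4194304^2 = 17592186044416

Result: 17592186044416
Multiplications needed: 6 (6 lines after 4^1)

4^22 = 17592186044416. Using exponentiation by squaring, this requires 6 multiplications. The key idea: if the exponent is even, square the half-power; if odd, multiply by the base once.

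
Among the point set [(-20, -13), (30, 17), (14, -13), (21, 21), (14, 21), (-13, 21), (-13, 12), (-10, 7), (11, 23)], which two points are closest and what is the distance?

Computing all pairwise distances among 9 points:

d((-20, -13), (30, 17)) = 58.3095
d((-20, -13), (14, -13)) = 34.0
d((-20, -13), (21, 21)) = 53.2635
d((-20, -13), (14, 21)) = 48.0833
d((-20, -13), (-13, 21)) = 34.7131
d((-20, -13), (-13, 12)) = 25.9615
d((-20, -13), (-10, 7)) = 22.3607
d((-20, -13), (11, 23)) = 47.5079
d((30, 17), (14, -13)) = 34.0
d((30, 17), (21, 21)) = 9.8489
d((30, 17), (14, 21)) = 16.4924
d((30, 17), (-13, 21)) = 43.1856
d((30, 17), (-13, 12)) = 43.2897
d((30, 17), (-10, 7)) = 41.2311
d((30, 17), (11, 23)) = 19.9249
d((14, -13), (21, 21)) = 34.7131
d((14, -13), (14, 21)) = 34.0
d((14, -13), (-13, 21)) = 43.4166
d((14, -13), (-13, 12)) = 36.7967
d((14, -13), (-10, 7)) = 31.241
d((14, -13), (11, 23)) = 36.1248
d((21, 21), (14, 21)) = 7.0
d((21, 21), (-13, 21)) = 34.0
d((21, 21), (-13, 12)) = 35.171
d((21, 21), (-10, 7)) = 34.0147
d((21, 21), (11, 23)) = 10.198
d((14, 21), (-13, 21)) = 27.0
d((14, 21), (-13, 12)) = 28.4605
d((14, 21), (-10, 7)) = 27.7849
d((14, 21), (11, 23)) = 3.6056 <-- minimum
d((-13, 21), (-13, 12)) = 9.0
d((-13, 21), (-10, 7)) = 14.3178
d((-13, 21), (11, 23)) = 24.0832
d((-13, 12), (-10, 7)) = 5.831
d((-13, 12), (11, 23)) = 26.4008
d((-10, 7), (11, 23)) = 26.4008

Closest pair: (14, 21) and (11, 23) with distance 3.6056

The closest pair is (14, 21) and (11, 23) with Euclidean distance 3.6056. For 9 points, brute-force pairwise comparison is shown above. For large n, the divide-and-conquer algorithm (sort by x, recurse on halves, check the dividing strip) achieves O(n log n).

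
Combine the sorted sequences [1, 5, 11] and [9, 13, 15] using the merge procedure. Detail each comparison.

Merging process:

Compare 1 vs 9: take 1 from left. Merged: [1]
Compare 5 vs 9: take 5 from left. Merged: [1, 5]
Compare 11 vs 9: take 9 from right. Merged: [1, 5, 9]
Compare 11 vs 13: take 11 from left. Merged: [1, 5, 9, 11]
Append remaining from right: [13, 15]. Merged: [1, 5, 9, 11, 13, 15]

Final merged array: [1, 5, 9, 11, 13, 15]
Total comparisons: 4

The merged array is [1, 5, 9, 11, 13, 15], requiring 4 comparisons. The merge step runs in O(n) time where n is the total number of elements.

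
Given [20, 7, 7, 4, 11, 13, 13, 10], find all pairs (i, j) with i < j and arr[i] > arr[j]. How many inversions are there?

Finding inversions in [20, 7, 7, 4, 11, 13, 13, 10]:

(0, 1): arr[0]=20 > arr[1]=7
(0, 2): arr[0]=20 > arr[2]=7
(0, 3): arr[0]=20 > arr[3]=4
(0, 4): arr[0]=20 > arr[4]=11
(0, 5): arr[0]=20 > arr[5]=13
(0, 6): arr[0]=20 > arr[6]=13
(0, 7): arr[0]=20 > arr[7]=10
(1, 3): arr[1]=7 > arr[3]=4
(2, 3): arr[2]=7 > arr[3]=4
(4, 7): arr[4]=11 > arr[7]=10
(5, 7): arr[5]=13 > arr[7]=10
(6, 7): arr[6]=13 > arr[7]=10

Total inversions: 12

The array has 12 inversion(s): (0,1), (0,2), (0,3), (0,4), (0,5), (0,6), (0,7), (1,3), (2,3), (4,7), (5,7), (6,7). Each pair (i,j) satisfies i < j and arr[i] > arr[j].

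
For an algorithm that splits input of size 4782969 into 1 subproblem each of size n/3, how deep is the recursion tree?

For divide and conquer with division factor 3:

Problem sizes at each level:
Level 0: 4782969
Level 1: 1594323
Level 2: 531441
Level 3: 177147
Level 4: 59049
Level 5: 19683
Level 6: 6561
Level 7: 2187
Level 8: 729
Level 9: 243
Level 10: 81
Level 11: 27
Level 12: 9
Level 13: 3
Level 14: 1

The root is level 0 and the size-1 base case is level 14 (the tree spans levels 0 through 14, i.e. 15 levels counting the root), so the depth is the number of divisions: log_3(4782969) = 14

The recursion tree depth is log_3(4782969) = 14. At each level, the problem size is divided by 3, so it takes 14 divisions to reduce to a base case of size 1. The algorithm makes 1 recursive call at each level.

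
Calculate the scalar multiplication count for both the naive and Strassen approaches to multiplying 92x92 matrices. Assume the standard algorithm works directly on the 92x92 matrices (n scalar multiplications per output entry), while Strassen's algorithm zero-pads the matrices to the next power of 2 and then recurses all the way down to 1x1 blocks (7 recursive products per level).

Matrix multiplication for 92x92 matrices:

Strassen's algorithm requires power-of-2 dimensions. Pad 92x92 to 128x128 (next power of 2).

Standard algorithm: 92^3 = 778688 multiplications
Strassen's algorithm: 7^(log2(128)) = 7^7 = 823543 multiplications
Difference: 778688 - 823543 = -44855 (Strassen uses MORE here due to padding overhead — for small or just-over-power-of-2 n, padding can outweigh the per-level savings)

Standard: 778688 multiplications (92^3). Strassen: 823543 multiplications (7^7, after padding to 128x128). Strassen reduces 8 recursive multiplications to 7 at each level.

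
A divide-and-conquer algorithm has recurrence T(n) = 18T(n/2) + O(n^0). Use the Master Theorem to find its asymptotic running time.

Master Theorem for T(n) = 18T(n/2) + O(n^0):

a = 18, b = 2, c = 0
log_b(a) = log_2(18) = 4.1699

Case 1: c = 0 < log_2(18) = 4.1699
T(n) = O(n^(log_2 18))

For T(n) = 18T(n/2) + O(n^0): log_2(18) = 4.1699. This is Case 1 of the Master Theorem (c < log_b(a), work dominated by leaves), giving O(n^(log_2 18)).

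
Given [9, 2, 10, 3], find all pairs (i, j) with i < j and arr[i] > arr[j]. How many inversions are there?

Finding inversions in [9, 2, 10, 3]:

(0, 1): arr[0]=9 > arr[1]=2
(0, 3): arr[0]=9 > arr[3]=3
(2, 3): arr[2]=10 > arr[3]=3

Total inversions: 3

The array has 3 inversion(s): (0,1), (0,3), (2,3). Each pair (i,j) satisfies i < j and arr[i] > arr[j].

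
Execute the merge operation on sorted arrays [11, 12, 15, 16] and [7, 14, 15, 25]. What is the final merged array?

Merging process:

Compare 11 vs 7: take 7 from right. Merged: [7]
Compare 11 vs 14: take 11 from left. Merged: [7, 11]
Compare 12 vs 14: take 12 from left. Merged: [7, 11, 12]
Compare 15 vs 14: take 14 from right. Merged: [7, 11, 12, 14]
Compare 15 vs 15: take 15 from left. Merged: [7, 11, 12, 14, 15]
Compare 16 vs 15: take 15 from right. Merged: [7, 11, 12, 14, 15, 15]
Compare 16 vs 25: take 16 from left. Merged: [7, 11, 12, 14, 15, 15, 16]
Append remaining from right: [25]. Merged: [7, 11, 12, 14, 15, 15, 16, 25]

Final merged array: [7, 11, 12, 14, 15, 15, 16, 25]
Total comparisons: 7

The merged array is [7, 11, 12, 14, 15, 15, 16, 25], requiring 7 comparisons. The merge step runs in O(n) time where n is the total number of elements.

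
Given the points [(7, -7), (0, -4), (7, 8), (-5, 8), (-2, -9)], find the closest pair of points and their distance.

Computing all pairwise distances among 5 points:

d((7, -7), (0, -4)) = 7.6158
d((7, -7), (7, 8)) = 15.0
d((7, -7), (-5, 8)) = 19.2094
d((7, -7), (-2, -9)) = 9.2195
d((0, -4), (7, 8)) = 13.8924
d((0, -4), (-5, 8)) = 13.0
d((0, -4), (-2, -9)) = 5.3852 <-- minimum
d((7, 8), (-5, 8)) = 12.0
d((7, 8), (-2, -9)) = 19.2354
d((-5, 8), (-2, -9)) = 17.2627

Closest pair: (0, -4) and (-2, -9) with distance 5.3852

The closest pair is (0, -4) and (-2, -9) with Euclidean distance 5.3852. For 5 points, brute-force pairwise comparison is shown above. For large n, the divide-and-conquer algorithm (sort by x, recurse on halves, check the dividing strip) achieves O(n log n).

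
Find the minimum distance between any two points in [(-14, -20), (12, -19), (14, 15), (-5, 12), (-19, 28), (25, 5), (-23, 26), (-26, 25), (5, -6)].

Computing all pairwise distances among 9 points:

d((-14, -20), (12, -19)) = 26.0192
d((-14, -20), (14, 15)) = 44.8219
d((-14, -20), (-5, 12)) = 33.2415
d((-14, -20), (-19, 28)) = 48.2597
d((-14, -20), (25, 5)) = 46.3249
d((-14, -20), (-23, 26)) = 46.8722
d((-14, -20), (-26, 25)) = 46.5725
d((-14, -20), (5, -6)) = 23.6008
d((12, -19), (14, 15)) = 34.0588
d((12, -19), (-5, 12)) = 35.3553
d((12, -19), (-19, 28)) = 56.3028
d((12, -19), (25, 5)) = 27.2947
d((12, -19), (-23, 26)) = 57.0088
d((12, -19), (-26, 25)) = 58.1378
d((12, -19), (5, -6)) = 14.7648
d((14, 15), (-5, 12)) = 19.2354
d((14, 15), (-19, 28)) = 35.4683
d((14, 15), (25, 5)) = 14.8661
d((14, 15), (-23, 26)) = 38.6005
d((14, 15), (-26, 25)) = 41.2311
d((14, 15), (5, -6)) = 22.8473
d((-5, 12), (-19, 28)) = 21.2603
d((-5, 12), (25, 5)) = 30.8058
d((-5, 12), (-23, 26)) = 22.8035
d((-5, 12), (-26, 25)) = 24.6982
d((-5, 12), (5, -6)) = 20.5913
d((-19, 28), (25, 5)) = 49.6488
d((-19, 28), (-23, 26)) = 4.4721
d((-19, 28), (-26, 25)) = 7.6158
d((-19, 28), (5, -6)) = 41.6173
d((25, 5), (-23, 26)) = 52.3927
d((25, 5), (-26, 25)) = 54.7814
d((25, 5), (5, -6)) = 22.8254
d((-23, 26), (-26, 25)) = 3.1623 <-- minimum
d((-23, 26), (5, -6)) = 42.5206
d((-26, 25), (5, -6)) = 43.8406

Closest pair: (-23, 26) and (-26, 25) with distance 3.1623

The closest pair is (-23, 26) and (-26, 25) with Euclidean distance 3.1623. For 9 points, brute-force pairwise comparison is shown above. For large n, the divide-and-conquer algorithm (sort by x, recurse on halves, check the dividing strip) achieves O(n log n).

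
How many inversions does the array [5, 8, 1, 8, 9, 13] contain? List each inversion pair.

Finding inversions in [5, 8, 1, 8, 9, 13]:

(0, 2): arr[0]=5 > arr[2]=1
(1, 2): arr[1]=8 > arr[2]=1

Total inversions: 2

The array has 2 inversion(s): (0,2), (1,2). Each pair (i,j) satisfies i < j and arr[i] > arr[j].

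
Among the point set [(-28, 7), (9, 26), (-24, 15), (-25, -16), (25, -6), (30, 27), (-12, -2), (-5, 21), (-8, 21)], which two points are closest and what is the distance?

Computing all pairwise distances among 9 points:

d((-28, 7), (9, 26)) = 41.5933
d((-28, 7), (-24, 15)) = 8.9443
d((-28, 7), (-25, -16)) = 23.1948
d((-28, 7), (25, -6)) = 54.5711
d((-28, 7), (30, 27)) = 61.3514
d((-28, 7), (-12, -2)) = 18.3576
d((-28, 7), (-5, 21)) = 26.9258
d((-28, 7), (-8, 21)) = 24.4131
d((9, 26), (-24, 15)) = 34.7851
d((9, 26), (-25, -16)) = 54.037
d((9, 26), (25, -6)) = 35.7771
d((9, 26), (30, 27)) = 21.0238
d((9, 26), (-12, -2)) = 35.0
d((9, 26), (-5, 21)) = 14.8661
d((9, 26), (-8, 21)) = 17.72
d((-24, 15), (-25, -16)) = 31.0161
d((-24, 15), (25, -6)) = 53.3104
d((-24, 15), (30, 27)) = 55.3173
d((-24, 15), (-12, -2)) = 20.8087
d((-24, 15), (-5, 21)) = 19.9249
d((-24, 15), (-8, 21)) = 17.088
d((-25, -16), (25, -6)) = 50.9902
d((-25, -16), (30, 27)) = 69.814
d((-25, -16), (-12, -2)) = 19.105
d((-25, -16), (-5, 21)) = 42.0595
d((-25, -16), (-8, 21)) = 40.7185
d((25, -6), (30, 27)) = 33.3766
d((25, -6), (-12, -2)) = 37.2156
d((25, -6), (-5, 21)) = 40.3609
d((25, -6), (-8, 21)) = 42.638
d((30, 27), (-12, -2)) = 51.0392
d((30, 27), (-5, 21)) = 35.5106
d((30, 27), (-8, 21)) = 38.4708
d((-12, -2), (-5, 21)) = 24.0416
d((-12, -2), (-8, 21)) = 23.3452
d((-5, 21), (-8, 21)) = 3.0 <-- minimum

Closest pair: (-5, 21) and (-8, 21) with distance 3.0

The closest pair is (-5, 21) and (-8, 21) with Euclidean distance 3.0. For 9 points, brute-force pairwise comparison is shown above. For large n, the divide-and-conquer algorithm (sort by x, recurse on halves, check the dividing strip) achieves O(n log n).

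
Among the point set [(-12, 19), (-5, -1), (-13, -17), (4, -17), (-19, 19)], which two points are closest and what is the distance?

Computing all pairwise distances among 5 points:

d((-12, 19), (-5, -1)) = 21.1896
d((-12, 19), (-13, -17)) = 36.0139
d((-12, 19), (4, -17)) = 39.3954
d((-12, 19), (-19, 19)) = 7.0 <-- minimum
d((-5, -1), (-13, -17)) = 17.8885
d((-5, -1), (4, -17)) = 18.3576
d((-5, -1), (-19, 19)) = 24.4131
d((-13, -17), (4, -17)) = 17.0
d((-13, -17), (-19, 19)) = 36.4966
d((4, -17), (-19, 19)) = 42.72

Closest pair: (-12, 19) and (-19, 19) with distance 7.0

The closest pair is (-12, 19) and (-19, 19) with Euclidean distance 7.0. For 5 points, brute-force pairwise comparison is shown above. For large n, the divide-and-conquer algorithm (sort by x, recurse on halves, check the dividing strip) achieves O(n log n).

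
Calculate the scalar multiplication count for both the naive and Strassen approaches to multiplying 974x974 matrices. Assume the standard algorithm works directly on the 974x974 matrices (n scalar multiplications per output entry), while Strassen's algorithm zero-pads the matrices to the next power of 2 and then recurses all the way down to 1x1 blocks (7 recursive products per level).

Matrix multiplication for 974x974 matrices:

Strassen's algorithm requires power-of-2 dimensions. Pad 974x974 to 1024x1024 (next power of 2).

Standard algorithm: 974^3 = 924010424 multiplications
Strassen's algorithm: 7^(log2(1024)) = 7^10 = 282475249 multiplications
Savings: 924010424 - 282475249 = 641535175 multiplications

Standard: 924010424 multiplications (974^3). Strassen: 282475249 multiplications (7^10, after padding to 1024x1024). Strassen reduces 8 recursive multiplications to 7 at each level.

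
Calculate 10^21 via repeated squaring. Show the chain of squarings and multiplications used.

Computing 10^21 by squaring (build up from 10^1; each line after the first costs one multiplication):

10^1 = 10
10^2 = (10^1)^2 = 10^2 = 100
10^4 = (10^2)^2 = 100^2 = 10000
10^5 = 10 * 10^4 = 10 * 10000 = 100000
10^10 = (10^5)^2 = 100000^2 = 10000000000
10^20 = (10^10)^2 = 10000000000^2 = 100000000000000000000
10^21 = 10 * 10^20 = 10 * 100000000000000000000 = 1000000000000000000000

Result: 1000000000000000000000
Multiplications needed: 6 (6 lines after 10^1)

10^21 = 1000000000000000000000. Using exponentiation by squaring, this requires 6 multiplications. The key idea: if the exponent is even, square the half-power; if odd, multiply by the base once.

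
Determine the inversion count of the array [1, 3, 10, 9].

Finding inversions in [1, 3, 10, 9]:

(2, 3): arr[2]=10 > arr[3]=9

Total inversions: 1

The array has 1 inversion(s): (2,3). Each pair (i,j) satisfies i < j and arr[i] > arr[j].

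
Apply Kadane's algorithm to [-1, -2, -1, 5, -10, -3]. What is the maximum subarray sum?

Using Kadane's algorithm on [-1, -2, -1, 5, -10, -3]:

Scanning through the array:
Position 1 (value -2): max_ending_here = -2, max_so_far = -1
Position 2 (value -1): max_ending_here = -1, max_so_far = -1
Position 3 (value 5): max_ending_here = 5, max_so_far = 5
Position 4 (value -10): max_ending_here = -5, max_so_far = 5
Position 5 (value -3): max_ending_here = -3, max_so_far = 5

Maximum subarray: [5]
Maximum sum: 5

The maximum subarray is [5] with sum 5. This subarray runs from index 3 to index 3.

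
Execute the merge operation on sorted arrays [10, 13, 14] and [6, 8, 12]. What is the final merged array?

Merging process:

Compare 10 vs 6: take 6 from right. Merged: [6]
Compare 10 vs 8: take 8 from right. Merged: [6, 8]
Compare 10 vs 12: take 10 from left. Merged: [6, 8, 10]
Compare 13 vs 12: take 12 from right. Merged: [6, 8, 10, 12]
Append remaining from left: [13, 14]. Merged: [6, 8, 10, 12, 13, 14]

Final merged array: [6, 8, 10, 12, 13, 14]
Total comparisons: 4

The merged array is [6, 8, 10, 12, 13, 14], requiring 4 comparisons. The merge step runs in O(n) time where n is the total number of elements.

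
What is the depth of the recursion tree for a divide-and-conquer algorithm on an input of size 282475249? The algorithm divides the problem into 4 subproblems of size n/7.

For divide and conquer with division factor 7:

Problem sizes at each level:
Level 0: 282475249
Level 1: 40353607
Level 2: 5764801
Level 3: 823543
Level 4: 117649
Level 5: 16807
Level 6: 2401
Level 7: 343
Level 8: 49
Level 9: 7
Level 10: 1

The root is level 0 and the size-1 base case is level 10 (the tree spans levels 0 through 10, i.e. 11 levels counting the root), so the depth is the number of divisions: log_7(282475249) = 10

The recursion tree depth is log_7(282475249) = 10. At each level, the problem size is divided by 7, so it takes 10 divisions to reduce to a base case of size 1. The algorithm makes 4 recursive calls at each level.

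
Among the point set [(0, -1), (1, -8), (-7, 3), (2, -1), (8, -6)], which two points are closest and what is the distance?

Computing all pairwise distances among 5 points:

d((0, -1), (1, -8)) = 7.0711
d((0, -1), (-7, 3)) = 8.0623
d((0, -1), (2, -1)) = 2.0 <-- minimum
d((0, -1), (8, -6)) = 9.434
d((1, -8), (-7, 3)) = 13.6015
d((1, -8), (2, -1)) = 7.0711
d((1, -8), (8, -6)) = 7.2801
d((-7, 3), (2, -1)) = 9.8489
d((-7, 3), (8, -6)) = 17.4929
d((2, -1), (8, -6)) = 7.8102

Closest pair: (0, -1) and (2, -1) with distance 2.0

The closest pair is (0, -1) and (2, -1) with Euclidean distance 2.0. For 5 points, brute-force pairwise comparison is shown above. For large n, the divide-and-conquer algorithm (sort by x, recurse on halves, check the dividing strip) achieves O(n log n).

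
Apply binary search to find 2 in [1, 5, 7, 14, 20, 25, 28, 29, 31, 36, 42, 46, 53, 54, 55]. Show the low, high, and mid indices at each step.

Binary search for 2 in [1, 5, 7, 14, 20, 25, 28, 29, 31, 36, 42, 46, 53, 54, 55]:

lo=0, hi=14, mid=7, arr[mid]=29 -> 29 > 2, search left half
lo=0, hi=6, mid=3, arr[mid]=14 -> 14 > 2, search left half
lo=0, hi=2, mid=1, arr[mid]=5 -> 5 > 2, search left half
lo=0, hi=0, mid=0, arr[mid]=1 -> 1 < 2, search right half
lo=1 > hi=0, target 2 not found

Binary search determines that 2 is not in the array after 4 comparisons. The search space was exhausted without finding the target.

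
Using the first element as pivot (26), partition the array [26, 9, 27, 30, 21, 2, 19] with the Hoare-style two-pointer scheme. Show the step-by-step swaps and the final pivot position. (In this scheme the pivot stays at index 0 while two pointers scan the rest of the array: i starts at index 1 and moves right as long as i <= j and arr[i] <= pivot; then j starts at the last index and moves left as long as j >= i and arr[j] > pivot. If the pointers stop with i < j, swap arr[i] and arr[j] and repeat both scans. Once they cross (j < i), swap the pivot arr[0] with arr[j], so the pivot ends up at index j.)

Hoare-style two-pointer partition with pivot = 26:

Initial array: [26, 9, 27, 30, 21, 2, 19]

Pointers start at i = 1, j = 6.
i stops at index 2 (arr[2]=27 > 26), j stops at index 6 (arr[6]=19 <= 26): swap arr[2] and arr[6], array becomes [26, 9, 19, 30, 21, 2, 27]
i stops at index 3 (arr[3]=30 > 26), j stops at index 5 (arr[5]=2 <= 26): swap arr[3] and arr[5], array becomes [26, 9, 19, 2, 21, 30, 27]
i ends at 5, j ends at 4: the pointers have crossed (j < i), so scanning stops.

Swap pivot arr[0] with arr[4] to place pivot at position 4: [21, 9, 19, 2, 26, 30, 27]
Pivot position: 4

After partitioning with pivot 26, the array becomes [21, 9, 19, 2, 26, 30, 27]. The pivot is placed at index 4. All elements to the left of the pivot are <= 26, and all elements to the right are > 26.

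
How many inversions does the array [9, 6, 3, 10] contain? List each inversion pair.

Finding inversions in [9, 6, 3, 10]:

(0, 1): arr[0]=9 > arr[1]=6
(0, 2): arr[0]=9 > arr[2]=3
(1, 2): arr[1]=6 > arr[2]=3

Total inversions: 3

The array has 3 inversion(s): (0,1), (0,2), (1,2). Each pair (i,j) satisfies i < j and arr[i] > arr[j].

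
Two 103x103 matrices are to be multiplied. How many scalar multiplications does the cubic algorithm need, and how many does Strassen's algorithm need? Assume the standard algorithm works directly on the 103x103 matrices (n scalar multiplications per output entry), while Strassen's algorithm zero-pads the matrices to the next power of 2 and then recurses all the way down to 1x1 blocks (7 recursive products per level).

Matrix multiplication for 103x103 matrices:

Strassen's algorithm requires power-of-2 dimensions. Pad 103x103 to 128x128 (next power of 2).

Standard algorithm: 103^3 = 1092727 multiplications
Strassen's algorithm: 7^(log2(128)) = 7^7 = 823543 multiplications
Savings: 1092727 - 823543 = 269184 multiplications

Standard: 1092727 multiplications (103^3). Strassen: 823543 multiplications (7^7, after padding to 128x128). Strassen reduces 8 recursive multiplications to 7 at each level.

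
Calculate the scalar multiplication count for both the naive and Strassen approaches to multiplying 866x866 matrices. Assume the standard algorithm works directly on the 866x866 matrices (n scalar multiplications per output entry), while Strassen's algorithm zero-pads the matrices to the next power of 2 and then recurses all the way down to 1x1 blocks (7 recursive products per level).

Matrix multiplication for 866x866 matrices:

Strassen's algorithm requires power-of-2 dimensions. Pad 866x866 to 1024x1024 (next power of 2).

Standard algorithm: 866^3 = 649461896 multiplications
Strassen's algorithm: 7^(log2(1024)) = 7^10 = 282475249 multiplications
Savings: 649461896 - 282475249 = 366986647 multiplications

Standard: 649461896 multiplications (866^3). Strassen: 282475249 multiplications (7^10, after padding to 1024x1024). Strassen reduces 8 recursive multiplications to 7 at each level.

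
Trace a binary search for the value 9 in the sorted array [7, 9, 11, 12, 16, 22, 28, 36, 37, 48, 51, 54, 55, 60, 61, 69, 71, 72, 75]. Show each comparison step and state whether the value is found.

Binary search for 9 in [7, 9, 11, 12, 16, 22, 28, 36, 37, 48, 51, 54, 55, 60, 61, 69, 71, 72, 75]:

lo=0, hi=18, mid=9, arr[mid]=48 -> 48 > 9, search left half
lo=0, hi=8, mid=4, arr[mid]=16 -> 16 > 9, search left half
lo=0, hi=3, mid=1, arr[mid]=9 -> Found target at index 1!

Binary search finds 9 at index 1 after 3 comparisons. The search repeatedly halves the search space by comparing with the middle element.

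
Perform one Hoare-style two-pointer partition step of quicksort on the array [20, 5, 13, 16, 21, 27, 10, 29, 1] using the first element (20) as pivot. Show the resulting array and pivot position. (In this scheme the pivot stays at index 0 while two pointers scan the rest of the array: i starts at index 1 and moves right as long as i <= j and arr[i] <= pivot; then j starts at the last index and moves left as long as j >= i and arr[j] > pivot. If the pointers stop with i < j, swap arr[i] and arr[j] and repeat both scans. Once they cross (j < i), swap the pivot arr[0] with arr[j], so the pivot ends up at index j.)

Hoare-style two-pointer partition with pivot = 20:

Initial array: [20, 5, 13, 16, 21, 27, 10, 29, 1]

Pointers start at i = 1, j = 8.
i stops at index 4 (arr[4]=21 > 20), j stops at index 8 (arr[8]=1 <= 20): swap arr[4] and arr[8], array becomes [20, 5, 13, 16, 1, 27, 10, 29, 21]
i stops at index 5 (arr[5]=27 > 20), j stops at index 6 (arr[6]=10 <= 20): swap arr[5] and arr[6], array becomes [20, 5, 13, 16, 1, 10, 27, 29, 21]
i ends at 6, j ends at 5: the pointers have crossed (j < i), so scanning stops.

Swap pivot arr[0] with arr[5] to place pivot at position 5: [10, 5, 13, 16, 1, 20, 27, 29, 21]
Pivot position: 5

After partitioning with pivot 20, the array becomes [10, 5, 13, 16, 1, 20, 27, 29, 21]. The pivot is placed at index 5. All elements to the left of the pivot are <= 20, and all elements to the right are > 20.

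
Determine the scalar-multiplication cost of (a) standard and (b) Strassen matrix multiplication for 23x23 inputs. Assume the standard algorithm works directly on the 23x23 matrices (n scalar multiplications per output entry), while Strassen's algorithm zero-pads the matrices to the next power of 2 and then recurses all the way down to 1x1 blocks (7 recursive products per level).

Matrix multiplication for 23x23 matrices:

Strassen's algorithm requires power-of-2 dimensions. Pad 23x23 to 32x32 (next power of 2).

Standard algorithm: 23^3 = 12167 multiplications
Strassen's algorithm: 7^(log2(32)) = 7^5 = 16807 multiplications
Difference: 12167 - 16807 = -4640 (Strassen uses MORE here due to padding overhead — for small or just-over-power-of-2 n, padding can outweigh the per-level savings)

Standard: 12167 multiplications (23^3). Strassen: 16807 multiplications (7^5, after padding to 32x32). Strassen reduces 8 recursive multiplications to 7 at each level.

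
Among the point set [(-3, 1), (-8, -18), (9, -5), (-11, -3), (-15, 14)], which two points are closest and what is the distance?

Computing all pairwise distances among 5 points:

d((-3, 1), (-8, -18)) = 19.6469
d((-3, 1), (9, -5)) = 13.4164
d((-3, 1), (-11, -3)) = 8.9443 <-- minimum
d((-3, 1), (-15, 14)) = 17.6918
d((-8, -18), (9, -5)) = 21.4009
d((-8, -18), (-11, -3)) = 15.2971
d((-8, -18), (-15, 14)) = 32.7567
d((9, -5), (-11, -3)) = 20.0998
d((9, -5), (-15, 14)) = 30.6105
d((-11, -3), (-15, 14)) = 17.4642

Closest pair: (-3, 1) and (-11, -3) with distance 8.9443

The closest pair is (-3, 1) and (-11, -3) with Euclidean distance 8.9443. For 5 points, brute-force pairwise comparison is shown above. For large n, the divide-and-conquer algorithm (sort by x, recurse on halves, check the dividing strip) achieves O(n log n).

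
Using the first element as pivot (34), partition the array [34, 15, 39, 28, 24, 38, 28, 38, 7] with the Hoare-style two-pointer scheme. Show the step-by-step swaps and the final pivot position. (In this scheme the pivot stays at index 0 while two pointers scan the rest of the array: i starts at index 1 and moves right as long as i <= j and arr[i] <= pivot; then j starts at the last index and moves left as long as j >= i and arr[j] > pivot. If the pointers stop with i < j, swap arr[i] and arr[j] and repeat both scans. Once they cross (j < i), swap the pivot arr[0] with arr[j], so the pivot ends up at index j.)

Hoare-style two-pointer partition with pivot = 34:

Initial array: [34, 15, 39, 28, 24, 38, 28, 38, 7]

Pointers start at i = 1, j = 8.
i stops at index 2 (arr[2]=39 > 34), j stops at index 8 (arr[8]=7 <= 34): swap arr[2] and arr[8], array becomes [34, 15, 7, 28, 24, 38, 28, 38, 39]
i stops at index 5 (arr[5]=38 > 34), j stops at index 6 (arr[6]=28 <= 34): swap arr[5] and arr[6], array becomes [34, 15, 7, 28, 24, 28, 38, 38, 39]
i ends at 6, j ends at 5: the pointers have crossed (j < i), so scanning stops.

Swap pivot arr[0] with arr[5] to place pivot at position 5: [28, 15, 7, 28, 24, 34, 38, 38, 39]
Pivot position: 5

After partitioning with pivot 34, the array becomes [28, 15, 7, 28, 24, 34, 38, 38, 39]. The pivot is placed at index 5. All elements to the left of the pivot are <= 34, and all elements to the right are > 34.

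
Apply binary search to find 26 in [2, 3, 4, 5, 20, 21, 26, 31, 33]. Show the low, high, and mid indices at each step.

Binary search for 26 in [2, 3, 4, 5, 20, 21, 26, 31, 33]:

lo=0, hi=8, mid=4, arr[mid]=20 -> 20 < 26, search right half
lo=5, hi=8, mid=6, arr[mid]=26 -> Found target at index 6!

Binary search finds 26 at index 6 after 2 comparisons. The search repeatedly halves the search space by comparing with the middle element.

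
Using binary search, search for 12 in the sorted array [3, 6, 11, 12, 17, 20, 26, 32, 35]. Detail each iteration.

Binary search for 12 in [3, 6, 11, 12, 17, 20, 26, 32, 35]:

lo=0, hi=8, mid=4, arr[mid]=17 -> 17 > 12, search left half
lo=0, hi=3, mid=1, arr[mid]=6 -> 6 < 12, search right half
lo=2, hi=3, mid=2, arr[mid]=11 -> 11 < 12, search right half
lo=3, hi=3, mid=3, arr[mid]=12 -> Found target at index 3!

Binary search finds 12 at index 3 after 4 comparisons. The search repeatedly halves the search space by comparing with the middle element.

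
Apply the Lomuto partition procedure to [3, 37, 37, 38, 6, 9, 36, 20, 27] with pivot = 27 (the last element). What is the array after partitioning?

Lomuto partition with pivot = 27:

Initial array: [3, 37, 37, 38, 6, 9, 36, 20, 27]

arr[0]=3 <= 27: swap with position 0, array becomes [3, 37, 37, 38, 6, 9, 36, 20, 27]
arr[1]=37 > 27: no swap
arr[2]=37 > 27: no swap
arr[3]=38 > 27: no swap
arr[4]=6 <= 27: swap with position 1, array becomes [3, 6, 37, 38, 37, 9, 36, 20, 27]
arr[5]=9 <= 27: swap with position 2, array becomes [3, 6, 9, 38, 37, 37, 36, 20, 27]
arr[6]=36 > 27: no swap
arr[7]=20 <= 27: swap with position 3, array becomes [3, 6, 9, 20, 37, 37, 36, 38, 27]

Place pivot at position 4: [3, 6, 9, 20, 27, 37, 36, 38, 37]
Pivot position: 4

After partitioning with pivot 27, the array becomes [3, 6, 9, 20, 27, 37, 36, 38, 37]. The pivot is placed at index 4. All elements to the left of the pivot are <= 27, and all elements to the right are > 27.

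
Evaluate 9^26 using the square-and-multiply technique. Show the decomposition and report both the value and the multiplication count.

Computing 9^26 by squaring (build up from 9^1; each line after the first costs one multiplication):

9^1 = 9
9^2 = (9^1)^2 = 9^2 = 81
9^3 = 9 * 9^2 = 9 * 81 = 729
9^6 = (9^3)^2 = 729^2 = 531441
9^12 = (9^6)^2 = 531441^2 = 282429536481
9^13 = 9 * 9^12 = 9 * 282429536481 = 2541865828329
9^26 = (9^13)^2 = 2541865828329^2 = 6461081889226673298932241

Result: 6461081889226673298932241
Multiplications needed: 6 (6 lines after 9^1)

9^26 = 6461081889226673298932241. Using exponentiation by squaring, this requires 6 multiplications. The key idea: if the exponent is even, square the half-power; if odd, multiply by the base once.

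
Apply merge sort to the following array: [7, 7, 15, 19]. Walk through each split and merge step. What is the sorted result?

Merge sort trace:

Split: [7, 7, 15, 19] -> [7, 7] and [15, 19]
  Split: [7, 7] -> [7] and [7]
  Merge: [7] + [7] -> [7, 7]
  Split: [15, 19] -> [15] and [19]
  Merge: [15] + [19] -> [15, 19]
Merge: [7, 7] + [15, 19] -> [7, 7, 15, 19]

Final sorted array: [7, 7, 15, 19]

The merge sort proceeds by recursively splitting the array and merging sorted halves.
After all merges, the sorted array is [7, 7, 15, 19].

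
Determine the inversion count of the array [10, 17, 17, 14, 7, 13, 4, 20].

Finding inversions in [10, 17, 17, 14, 7, 13, 4, 20]:

(0, 4): arr[0]=10 > arr[4]=7
(0, 6): arr[0]=10 > arr[6]=4
(1, 3): arr[1]=17 > arr[3]=14
(1, 4): arr[1]=17 > arr[4]=7
(1, 5): arr[1]=17 > arr[5]=13
(1, 6): arr[1]=17 > arr[6]=4
(2, 3): arr[2]=17 > arr[3]=14
(2, 4): arr[2]=17 > arr[4]=7
(2, 5): arr[2]=17 > arr[5]=13
(2, 6): arr[2]=17 > arr[6]=4
(3, 4): arr[3]=14 > arr[4]=7
(3, 5): arr[3]=14 > arr[5]=13
(3, 6): arr[3]=14 > arr[6]=4
(4, 6): arr[4]=7 > arr[6]=4
(5, 6): arr[5]=13 > arr[6]=4

Total inversions: 15

The array has 15 inversion(s): (0,4), (0,6), (1,3), (1,4), (1,5), (1,6), (2,3), (2,4), (2,5), (2,6), (3,4), (3,5), (3,6), (4,6), (5,6). Each pair (i,j) satisfies i < j and arr[i] > arr[j].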